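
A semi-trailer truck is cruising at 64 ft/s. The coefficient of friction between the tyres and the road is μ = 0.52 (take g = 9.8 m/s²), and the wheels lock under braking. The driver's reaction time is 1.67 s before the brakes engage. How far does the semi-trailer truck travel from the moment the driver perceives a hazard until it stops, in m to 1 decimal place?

Total stopping distance ≈ 69.9 m

64 ft/s × 0.3048 = 19.5072 m/s.
a = μg = 0.52 × 9.8 = 5.096 m/s².
Reaction distance = v·t_r = 19.5072 × 1.67 = 32.577 m.
Braking distance = v²/(2a) = 19.5072² / (2 × 5.096) = 380.531 / 10.192 = 37.336 m.
Total = 32.577 + 37.336 = 69.913 m.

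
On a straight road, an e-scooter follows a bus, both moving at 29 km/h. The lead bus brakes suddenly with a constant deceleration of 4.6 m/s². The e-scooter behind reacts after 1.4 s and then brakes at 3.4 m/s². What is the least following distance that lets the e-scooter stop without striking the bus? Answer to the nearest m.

Minimum gap ≈ 14 m

29 km/h ÷ 3.6 = 8.0556 m/s.
Leader travels v²/(2a_L) = 64.893 / 9.200 = 7.054 m before stopping.
Follower covers v·t_r = 8.0556 × 1.4 = 11.278 m while reacting, then v²/(2a_F) = 64.893 / 6.800 = 9.543 m while braking, for a total of 11.278 + 9.543 = 20.821 m.
Since a_F ≤ a_L and the follower starts braking later, the follower is never slower than the leader, so the closest approach is when both have stopped.
Minimum gap = 20.821 − 7.054 = 13.767 m.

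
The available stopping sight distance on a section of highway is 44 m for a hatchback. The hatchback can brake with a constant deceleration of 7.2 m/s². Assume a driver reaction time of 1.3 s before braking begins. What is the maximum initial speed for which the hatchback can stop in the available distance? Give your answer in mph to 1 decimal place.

Stopping distance: v·t_r + v²/(2a) = 44 with t_r = 1.3 s and a = 7.200 m/s².
So v² + 18.720 v − 633.60 = 0.
Positive root: v = −a·t_r + √((a·t_r)² + 2a·d) = −9.360 + √(87.610 + 633.60) = 17.4954 m/s.
17.4954 m/s ÷ 0.44704 = 39.136 mph.

Maximum speed ≈ 39.1 mph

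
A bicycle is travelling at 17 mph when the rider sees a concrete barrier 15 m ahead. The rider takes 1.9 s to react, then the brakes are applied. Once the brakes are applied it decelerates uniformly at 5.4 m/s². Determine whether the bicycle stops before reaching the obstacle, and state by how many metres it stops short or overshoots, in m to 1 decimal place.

No — it overshoots by 4.8 m

17 mph × 0.44704 = 7.5997 m/s.
Reaction distance = 7.5997 × 1.9 = 14.439 m.
Braking distance = v²/(2a) = 57.755 / 10.800 = 5.348 m.
Total stopping distance = 14.439 + 5.348 = 19.787 m, vs 15 m available — it cannot stop in time and overshoots by 19.787 − 15 = 4.787 m.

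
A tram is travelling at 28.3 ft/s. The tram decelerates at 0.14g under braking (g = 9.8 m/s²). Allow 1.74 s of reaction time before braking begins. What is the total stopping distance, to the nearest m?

28.3 ft/s × 0.3048 = 8.6258 m/s.
a = 0.14 × 9.8 = 1.372 m/s².
Reaction distance = v·t_r = 8.6258 × 1.74 = 15.009 m.
Braking distance = v²/(2a) = 8.6258² / (2 × 1.372) = 74.404 / 2.744 = 27.115 m.
Total = 15.009 + 27.115 = 42.124 m.

Total stopping distance ≈ 42 m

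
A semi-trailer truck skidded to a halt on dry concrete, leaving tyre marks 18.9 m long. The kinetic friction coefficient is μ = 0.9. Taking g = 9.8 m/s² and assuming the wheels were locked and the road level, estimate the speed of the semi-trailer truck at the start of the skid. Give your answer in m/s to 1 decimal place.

Deceleration a = μg = 0.9 × 9.8 = 8.820 m/s².
v = √(2a·d) = √(2 × 8.820 × 18.9) = √333.396 = 18.2591 m/s.

Initial speed ≈ 18.3 m/s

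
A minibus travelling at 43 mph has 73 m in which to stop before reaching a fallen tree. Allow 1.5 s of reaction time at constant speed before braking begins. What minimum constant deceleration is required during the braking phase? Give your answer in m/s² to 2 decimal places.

Required deceleration ≈ 4.18 m/s²

43 mph × 0.44704 = 19.2227 m/s.
Distance covered during reaction = 19.2227 × 1.5 = 28.834 m.
Distance available for braking: 73 − 28.834 = 44.166 m.
v² = 2a·d ⇒ a = v²/(2d) = 19.2227² / (2 × 44.166) = 369.512 / 88.332 = 4.1832 m/s².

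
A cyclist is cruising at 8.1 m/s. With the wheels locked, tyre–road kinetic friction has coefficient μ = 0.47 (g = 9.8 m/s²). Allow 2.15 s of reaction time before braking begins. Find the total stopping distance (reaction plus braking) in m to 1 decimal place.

Total stopping distance ≈ 24.5 m

a = μg = 0.47 × 9.8 = 4.606 m/s².
Reaction distance = v·t_r = 8.1000 × 2.15 = 17.415 m.
Braking distance = v²/(2a) = 8.1000² / (2 × 4.606) = 65.610 / 9.212 = 7.122 m.
Total = 17.415 + 7.122 = 24.537 m.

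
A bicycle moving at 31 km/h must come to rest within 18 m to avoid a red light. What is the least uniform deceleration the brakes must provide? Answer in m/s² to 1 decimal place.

Required deceleration ≈ 2.1 m/s²

31 km/h ÷ 3.6 = 8.6111 m/s.
v² = 2a·d ⇒ a = v²/(2d) = 8.6111² / (2 × 18.000) = 74.151 / 36.000 = 2.0597 m/s².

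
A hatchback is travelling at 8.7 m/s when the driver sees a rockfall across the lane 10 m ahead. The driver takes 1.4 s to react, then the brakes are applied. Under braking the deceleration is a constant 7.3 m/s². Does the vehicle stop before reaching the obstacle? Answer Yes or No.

No

Reaction distance = 8.7000 × 1.4 = 12.180 m.
Braking distance = v²/(2a) = 75.690 / 14.600 = 5.184 m.
Total stopping distance = 12.180 + 5.184 = 17.364 m, vs 10 m available — it cannot stop in time and overshoots by 17.364 − 10 = 7.364 m.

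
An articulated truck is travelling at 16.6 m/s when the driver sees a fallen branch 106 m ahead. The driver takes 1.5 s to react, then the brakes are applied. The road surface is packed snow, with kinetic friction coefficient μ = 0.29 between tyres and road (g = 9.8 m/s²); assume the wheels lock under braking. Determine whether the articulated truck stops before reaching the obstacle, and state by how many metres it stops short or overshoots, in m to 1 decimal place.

a = μg = 0.29 × 9.8 = 2.842 m/s².
Reaction distance = 16.6000 × 1.5 = 24.900 m.
Braking distance = v²/(2a) = 275.560 / 5.684 = 48.480 m.
Total stopping distance = 24.900 + 48.480 = 73.380 m, vs 106 m available — it stops with 106 − 73.380 = 32.620 m to spare.

Yes — it stops 32.6 m short of the obstacle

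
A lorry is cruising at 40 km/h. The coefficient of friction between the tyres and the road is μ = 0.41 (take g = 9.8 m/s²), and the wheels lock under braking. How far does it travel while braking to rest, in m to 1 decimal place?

Braking distance ≈ 15.4 m

40 km/h ÷ 3.6 = 11.1111 m/s.
a = μg = 0.41 × 9.8 = 4.018 m/s².
Braking distance = v²/(2a) = 11.1111² / (2 × 4.018) = 123.457 / 8.036 = 15.363 m.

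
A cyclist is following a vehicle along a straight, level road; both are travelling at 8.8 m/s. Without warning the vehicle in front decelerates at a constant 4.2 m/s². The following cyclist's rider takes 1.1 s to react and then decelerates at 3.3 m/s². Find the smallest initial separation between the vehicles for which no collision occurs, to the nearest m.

Leader travels v²/(2a_L) = 77.440 / 8.400 = 9.219 m before stopping.
Follower covers v·t_r = 8.8000 × 1.1 = 9.680 m while reacting, then v²/(2a_F) = 77.440 / 6.600 = 11.733 m while braking, for a total of 9.680 + 11.733 = 21.413 m.
Since a_F ≤ a_L and the follower starts braking later, the follower is never slower than the leader, so the closest approach is when both have stopped.
Minimum gap = 21.413 − 9.219 = 12.194 m.

Minimum gap ≈ 12 m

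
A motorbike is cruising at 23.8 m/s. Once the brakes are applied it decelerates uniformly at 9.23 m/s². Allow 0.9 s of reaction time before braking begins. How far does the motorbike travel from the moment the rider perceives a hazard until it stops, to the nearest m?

Total stopping distance ≈ 52 m

Reaction distance = v·t_r = 23.8000 × 0.9 = 21.420 m.
Braking distance = v²/(2a) = 23.8000² / (2 × 9.230) = 566.440 / 18.460 = 30.685 m.
Total = 21.420 + 30.685 = 52.105 m.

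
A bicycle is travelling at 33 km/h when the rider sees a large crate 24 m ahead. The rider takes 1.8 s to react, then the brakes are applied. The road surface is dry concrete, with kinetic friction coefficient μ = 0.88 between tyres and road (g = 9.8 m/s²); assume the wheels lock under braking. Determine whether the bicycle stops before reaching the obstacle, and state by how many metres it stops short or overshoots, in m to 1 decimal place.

33 km/h ÷ 3.6 = 9.1667 m/s.
a = μg = 0.88 × 9.8 = 8.624 m/s².
Reaction distance = 9.1667 × 1.8 = 16.500 m.
Braking distance = v²/(2a) = 84.028 / 17.248 = 4.872 m.
Total stopping distance = 16.500 + 4.872 = 21.372 m, vs 24 m available — it stops with 24 − 21.372 = 2.628 m to spare.

Yes — it stops 2.6 m short of the obstacle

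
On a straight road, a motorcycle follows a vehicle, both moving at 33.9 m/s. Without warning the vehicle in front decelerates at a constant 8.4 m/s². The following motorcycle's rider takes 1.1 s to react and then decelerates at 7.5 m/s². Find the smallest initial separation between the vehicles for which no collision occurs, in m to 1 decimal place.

Leader travels v²/(2a_L) = 1149.210 / 16.800 = 68.405 m before stopping.
Follower covers v·t_r = 33.9000 × 1.1 = 37.290 m while reacting, then v²/(2a_F) = 1149.210 / 15.000 = 76.614 m while braking, for a total of 37.290 + 76.614 = 113.904 m.
Since a_F ≤ a_L and the follower starts braking later, the follower is never slower than the leader, so the closest approach is when both have stopped.
Minimum gap = 113.904 − 68.405 = 45.499 m.

Minimum gap ≈ 45.5 m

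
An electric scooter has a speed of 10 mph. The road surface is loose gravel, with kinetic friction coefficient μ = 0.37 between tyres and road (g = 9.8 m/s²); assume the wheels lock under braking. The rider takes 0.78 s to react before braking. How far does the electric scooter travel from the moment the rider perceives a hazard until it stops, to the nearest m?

10 mph × 0.44704 = 4.4704 m/s.
a = μg = 0.37 × 9.8 = 3.626 m/s².
Reaction distance = v·t_r = 4.4704 × 0.78 = 3.487 m.
Braking distance = v²/(2a) = 4.4704² / (2 × 3.626) = 19.984 / 7.252 = 2.756 m.
Total = 3.487 + 2.756 = 6.243 m.

Total stopping distance ≈ 6 m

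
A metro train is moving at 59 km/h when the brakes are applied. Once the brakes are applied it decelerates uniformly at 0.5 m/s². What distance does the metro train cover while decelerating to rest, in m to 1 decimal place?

Braking distance ≈ 268.6 m

59 km/h ÷ 3.6 = 16.3889 m/s.
Braking distance = v²/(2a) = 16.3889² / (2 × 0.500) = 268.596 / 1.000 = 268.596 m.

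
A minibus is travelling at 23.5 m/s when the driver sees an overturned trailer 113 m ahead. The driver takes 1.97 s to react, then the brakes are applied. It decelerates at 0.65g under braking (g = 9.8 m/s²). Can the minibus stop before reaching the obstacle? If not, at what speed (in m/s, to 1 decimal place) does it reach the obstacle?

a = 0.65 × 9.8 = 6.370 m/s².
Reaction distance = 23.5000 × 1.97 = 46.295 m.
Braking distance = v²/(2a) = 552.250 / 12.740 = 43.348 m.
Total stopping distance = 46.295 + 43.348 = 89.643 m, vs 113 m available — it stops with 113 − 89.643 = 23.357 m to spare.

Yes — it stops about 23.4 m short of the obstacle, so it never reaches it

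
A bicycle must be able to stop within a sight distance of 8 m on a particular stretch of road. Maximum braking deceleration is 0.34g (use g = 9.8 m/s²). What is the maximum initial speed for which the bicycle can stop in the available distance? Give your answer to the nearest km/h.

Maximum speed ≈ 26 km/h

a = 0.34 × 9.8 = 3.332 m/s².
v²/(2a) = d ⇒ v = √(2 × 3.332 × 8) = √53.31 = 7.3014 m/s.
7.3014 m/s × 3.6 = 26.285 km/h.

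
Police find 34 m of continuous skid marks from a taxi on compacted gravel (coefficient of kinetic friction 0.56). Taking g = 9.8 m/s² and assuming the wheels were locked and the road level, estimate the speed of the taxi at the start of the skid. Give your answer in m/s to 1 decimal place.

Initial speed ≈ 19.3 m/s

Deceleration a = μg = 0.56 × 9.8 = 5.488 m/s².
v = √(2a·d) = √(2 × 5.488 × 34) = √373.184 = 19.3180 m/s.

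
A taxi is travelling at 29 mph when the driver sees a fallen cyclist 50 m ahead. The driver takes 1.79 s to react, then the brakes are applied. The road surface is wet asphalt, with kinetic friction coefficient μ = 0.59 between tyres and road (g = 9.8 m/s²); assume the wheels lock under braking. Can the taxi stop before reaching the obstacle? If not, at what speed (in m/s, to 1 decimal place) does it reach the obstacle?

29 mph × 0.44704 = 12.9642 m/s.
a = μg = 0.59 × 9.8 = 5.782 m/s².
Reaction distance = 12.9642 × 1.79 = 23.206 m.
Braking distance = v²/(2a) = 168.070 / 11.564 = 14.534 m.
Total stopping distance = 23.206 + 14.534 = 37.740 m, vs 50 m available — it stops with 50 − 37.740 = 12.260 m to spare.

Yes — it stops about 12.3 m short of the obstacle, so it never reaches it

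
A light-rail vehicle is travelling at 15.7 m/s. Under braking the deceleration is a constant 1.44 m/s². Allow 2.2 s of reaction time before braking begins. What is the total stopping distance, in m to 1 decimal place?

Total stopping distance ≈ 120.1 m

Reaction distance = v·t_r = 15.7000 × 2.2 = 34.540 m.
Braking distance = v²/(2a) = 15.7000² / (2 × 1.440) = 246.490 / 2.880 = 85.587 m.
Total = 34.540 + 85.587 = 120.127 m.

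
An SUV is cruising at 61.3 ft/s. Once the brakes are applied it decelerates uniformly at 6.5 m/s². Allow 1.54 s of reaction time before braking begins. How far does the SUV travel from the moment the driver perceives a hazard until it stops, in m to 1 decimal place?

Total stopping distance ≈ 55.6 m

61.3 ft/s × 0.3048 = 18.6842 m/s.
Reaction distance = v·t_r = 18.6842 × 1.54 = 28.774 m.
Braking distance = v²/(2a) = 18.6842² / (2 × 6.500) = 349.099 / 13.000 = 26.854 m.
Total = 28.774 + 26.854 = 55.628 m.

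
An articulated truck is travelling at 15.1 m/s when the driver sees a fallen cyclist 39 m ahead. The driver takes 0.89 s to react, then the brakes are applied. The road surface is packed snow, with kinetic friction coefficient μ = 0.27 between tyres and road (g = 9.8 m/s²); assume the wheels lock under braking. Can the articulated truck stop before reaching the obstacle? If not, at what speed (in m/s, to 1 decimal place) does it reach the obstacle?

No — it strikes the obstacle at 9.6 m/s

a = μg = 0.27 × 9.8 = 2.646 m/s².
Reaction distance = 15.1000 × 0.89 = 13.439 m.
Braking distance needed to stop: v²/(2a) = 228.010 / 5.292 = 43.086 m, so total needed = 13.439 + 43.086 = 56.525 m > 39 m — it cannot stop.
Distance remaining when braking begins: 39 − 13.439 = 25.561 m.
v² = v₀² − 2a·d = 228.010 − 2 × 2.646 × 25.561 = 92.741 m²/s².
v = √92.741 = 9.630 m/s.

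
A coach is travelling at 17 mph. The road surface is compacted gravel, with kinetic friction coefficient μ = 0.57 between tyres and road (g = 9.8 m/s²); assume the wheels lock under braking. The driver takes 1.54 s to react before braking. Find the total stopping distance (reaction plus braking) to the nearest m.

Total stopping distance ≈ 17 m

17 mph × 0.44704 = 7.5997 m/s.
a = μg = 0.57 × 9.8 = 5.586 m/s².
Reaction distance = v·t_r = 7.5997 × 1.54 = 11.704 m.
Braking distance = v²/(2a) = 7.5997² / (2 × 5.586) = 57.755 / 11.172 = 5.170 m.
Total = 11.704 + 5.170 = 16.874 m.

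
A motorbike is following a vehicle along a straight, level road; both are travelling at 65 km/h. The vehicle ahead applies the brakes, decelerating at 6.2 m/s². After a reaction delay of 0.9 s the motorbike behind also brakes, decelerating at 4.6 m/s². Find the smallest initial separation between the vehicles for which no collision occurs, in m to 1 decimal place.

65 km/h ÷ 3.6 = 18.0556 m/s.
Leader travels v²/(2a_L) = 326.005 / 12.400 = 26.291 m before stopping.
Follower covers v·t_r = 18.0556 × 0.9 = 16.250 m while reacting, then v²/(2a_F) = 326.005 / 9.200 = 35.435 m while braking, for a total of 16.250 + 35.435 = 51.685 m.
Since a_F ≤ a_L and the follower starts braking later, the follower is never slower than the leader, so the closest approach is when both have stopped.
Minimum gap = 51.685 − 26.291 = 25.394 m.

Minimum gap ≈ 25.4 m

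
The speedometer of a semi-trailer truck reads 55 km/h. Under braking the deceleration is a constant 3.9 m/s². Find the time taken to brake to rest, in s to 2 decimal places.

Braking time ≈ 3.92 s

55 km/h ÷ 3.6 = 15.2778 m/s.
Braking time = v/a = 15.2778 / 3.900 = 3.917 s.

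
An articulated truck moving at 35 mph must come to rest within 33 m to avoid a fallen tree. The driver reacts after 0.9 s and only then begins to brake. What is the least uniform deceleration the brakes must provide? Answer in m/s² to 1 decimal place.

35 mph × 0.44704 = 15.6464 m/s.
Distance covered during reaction = 15.6464 × 0.9 = 14.082 m.
Distance available for braking: 33 − 14.082 = 18.918 m.
v² = 2a·d ⇒ a = v²/(2d) = 15.6464² / (2 × 18.918) = 244.810 / 37.836 = 6.4703 m/s².

Required deceleration ≈ 6.5 m/s²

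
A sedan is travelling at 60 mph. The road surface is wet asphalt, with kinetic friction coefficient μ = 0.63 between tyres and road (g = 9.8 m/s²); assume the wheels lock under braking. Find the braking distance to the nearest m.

60 mph × 0.44704 = 26.8224 m/s.
a = μg = 0.63 × 9.8 = 6.174 m/s².
Braking distance = v²/(2a) = 26.8224² / (2 × 6.174) = 719.441 / 12.348 = 58.264 m.

Braking distance ≈ 58 m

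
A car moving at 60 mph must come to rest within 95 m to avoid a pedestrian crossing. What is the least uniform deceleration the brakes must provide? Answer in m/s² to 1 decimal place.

Required deceleration ≈ 3.8 m/s²

60 mph × 0.44704 = 26.8224 m/s.
v² = 2a·d ⇒ a = v²/(2d) = 26.8224² / (2 × 95.000) = 719.441 / 190.000 = 3.7865 m/s².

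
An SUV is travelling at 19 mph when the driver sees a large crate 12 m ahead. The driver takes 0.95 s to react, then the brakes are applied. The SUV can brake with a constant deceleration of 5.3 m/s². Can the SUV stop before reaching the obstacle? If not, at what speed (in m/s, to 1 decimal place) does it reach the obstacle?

No — it strikes the obstacle at 5.5 m/s

19 mph × 0.44704 = 8.4938 m/s.
Reaction distance = 8.4938 × 0.95 = 8.069 m.
Braking distance needed to stop: v²/(2a) = 72.145 / 10.600 = 6.806 m, so total needed = 8.069 + 6.806 = 14.875 m > 12 m — it cannot stop.
Distance remaining when braking begins: 12 − 8.069 = 3.931 m.
v² = v₀² − 2a·d = 72.145 − 2 × 5.300 × 3.931 = 30.476 m²/s².
v = √30.476 = 5.521 m/s.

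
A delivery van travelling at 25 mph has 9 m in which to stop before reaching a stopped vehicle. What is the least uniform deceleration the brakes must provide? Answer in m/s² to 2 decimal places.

Required deceleration ≈ 6.94 m/s²

25 mph × 0.44704 = 11.1760 m/s.
v² = 2a·d ⇒ a = v²/(2d) = 11.1760² / (2 × 9.000) = 124.903 / 18.000 = 6.9391 m/s².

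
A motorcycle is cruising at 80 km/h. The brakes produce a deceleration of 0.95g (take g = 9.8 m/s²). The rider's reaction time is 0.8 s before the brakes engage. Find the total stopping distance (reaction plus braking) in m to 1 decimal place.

80 km/h ÷ 3.6 = 22.2222 m/s.
a = 0.95 × 9.8 = 9.310 m/s².
Reaction distance = v·t_r = 22.2222 × 0.8 = 17.778 m.
Braking distance = v²/(2a) = 22.2222² / (2 × 9.310) = 493.826 / 18.620 = 26.521 m.
Total = 17.778 + 26.521 = 44.299 m.

Total stopping distance ≈ 44.3 m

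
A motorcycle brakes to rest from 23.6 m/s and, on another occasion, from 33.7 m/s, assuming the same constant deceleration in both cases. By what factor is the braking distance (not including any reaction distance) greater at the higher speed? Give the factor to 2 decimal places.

Factor ≈ 2.04

Braking distance d = v²/(2a), so with a fixed, d ∝ v².
Factor = (33.7/23.6)² = 1.4280² = 2.0392.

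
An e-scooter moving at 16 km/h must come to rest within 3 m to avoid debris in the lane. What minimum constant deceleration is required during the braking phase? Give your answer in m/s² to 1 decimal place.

16 km/h ÷ 3.6 = 4.4444 m/s.
v² = 2a·d ⇒ a = v²/(2d) = 4.4444² / (2 × 3.000) = 19.753 / 6.000 = 3.2922 m/s².

Required deceleration ≈ 3.3 m/s²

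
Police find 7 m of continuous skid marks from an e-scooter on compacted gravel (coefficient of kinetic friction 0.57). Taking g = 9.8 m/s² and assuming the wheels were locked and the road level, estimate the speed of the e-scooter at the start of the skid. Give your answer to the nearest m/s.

Initial speed ≈ 9 m/s

Deceleration a = μg = 0.57 × 9.8 = 5.586 m/s².
v = √(2a·d) = √(2 × 5.586 × 7) = √78.204 = 8.8433 m/s.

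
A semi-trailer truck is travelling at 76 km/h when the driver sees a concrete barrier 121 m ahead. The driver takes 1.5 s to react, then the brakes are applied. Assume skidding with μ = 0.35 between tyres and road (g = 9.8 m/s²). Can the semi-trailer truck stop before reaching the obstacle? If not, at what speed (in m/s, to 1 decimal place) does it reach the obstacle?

76 km/h ÷ 3.6 = 21.1111 m/s.
a = μg = 0.35 × 9.8 = 3.430 m/s².
Reaction distance = 21.1111 × 1.5 = 31.667 m.
Braking distance = v²/(2a) = 445.679 / 6.860 = 64.968 m.
Total stopping distance = 31.667 + 64.968 = 96.635 m, vs 121 m available — it stops with 121 − 96.635 = 24.365 m to spare.

Yes — it stops about 24.4 m short of the obstacle, so it never reaches it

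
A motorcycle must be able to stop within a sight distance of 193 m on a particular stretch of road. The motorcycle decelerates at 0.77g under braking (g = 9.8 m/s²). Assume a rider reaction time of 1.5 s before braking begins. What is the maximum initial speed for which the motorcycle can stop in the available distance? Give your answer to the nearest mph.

a = 0.77 × 9.8 = 7.546 m/s².
Stopping distance: v·t_r + v²/(2a) = 193 with t_r = 1.5 s and a = 7.546 m/s².
So v² + 22.638 v − 2912.76 = 0.
Positive root: v = −a·t_r + √((a·t_r)² + 2a·d) = −11.319 + √(128.120 + 2912.76) = 43.8252 m/s.
43.8252 m/s ÷ 0.44704 = 98.034 mph.

Maximum speed ≈ 98 mph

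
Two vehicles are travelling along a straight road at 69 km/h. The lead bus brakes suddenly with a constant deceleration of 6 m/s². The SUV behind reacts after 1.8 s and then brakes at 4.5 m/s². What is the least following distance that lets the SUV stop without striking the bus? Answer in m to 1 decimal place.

Minimum gap ≈ 44.7 m

69 km/h ÷ 3.6 = 19.1667 m/s.
Leader travels v²/(2a_L) = 367.362 / 12.000 = 30.614 m before stopping.
Follower covers v·t_r = 19.1667 × 1.8 = 34.500 m while reacting, then v²/(2a_F) = 367.362 / 9.000 = 40.818 m while braking, for a total of 34.500 + 40.818 = 75.318 m.
Since a_F ≤ a_L and the follower starts braking later, the follower is never slower than the leader, so the closest approach is when both have stopped.
Minimum gap = 75.318 − 30.614 = 44.704 m.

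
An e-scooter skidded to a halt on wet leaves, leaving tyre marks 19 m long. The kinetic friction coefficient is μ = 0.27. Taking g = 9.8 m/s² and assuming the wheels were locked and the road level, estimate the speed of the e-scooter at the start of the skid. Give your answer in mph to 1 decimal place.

Initial speed ≈ 22.4 mph

Deceleration a = μg = 0.27 × 9.8 = 2.646 m/s².
v = √(2a·d) = √(2 × 2.646 × 19) = √100.548 = 10.0274 m/s.
= 10.0274 ÷ 0.44704 = 22.431 mph.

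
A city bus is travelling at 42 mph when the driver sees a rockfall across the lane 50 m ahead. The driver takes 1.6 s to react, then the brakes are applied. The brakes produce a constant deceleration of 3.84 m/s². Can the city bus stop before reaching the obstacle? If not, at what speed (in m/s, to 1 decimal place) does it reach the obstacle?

42 mph × 0.44704 = 18.7757 m/s.
Reaction distance = 18.7757 × 1.6 = 30.041 m.
Braking distance needed to stop: v²/(2a) = 352.527 / 7.680 = 45.902 m, so total needed = 30.041 + 45.902 = 75.943 m > 50 m — it cannot stop.
Distance remaining when braking begins: 50 − 30.041 = 19.959 m.
v² = v₀² − 2a·d = 352.527 − 2 × 3.840 × 19.959 = 199.242 m²/s².
v = √199.242 = 14.115 m/s.

No — it strikes the obstacle at 14.1 m/s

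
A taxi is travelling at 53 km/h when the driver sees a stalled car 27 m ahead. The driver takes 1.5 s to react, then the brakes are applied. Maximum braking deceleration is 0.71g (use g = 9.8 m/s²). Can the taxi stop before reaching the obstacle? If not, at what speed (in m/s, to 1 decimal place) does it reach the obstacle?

No — it strikes the obstacle at 12.2 m/s

53 km/h ÷ 3.6 = 14.7222 m/s.
a = 0.71 × 9.8 = 6.958 m/s².
Reaction distance = 14.7222 × 1.5 = 22.083 m.
Braking distance needed to stop: v²/(2a) = 216.743 / 13.916 = 15.575 m, so total needed = 22.083 + 15.575 = 37.658 m > 27 m — it cannot stop.
Distance remaining when braking begins: 27 − 22.083 = 4.917 m.
v² = v₀² − 2a·d = 216.743 − 2 × 6.958 × 4.917 = 148.318 m²/s².
v = √148.318 = 12.179 m/s.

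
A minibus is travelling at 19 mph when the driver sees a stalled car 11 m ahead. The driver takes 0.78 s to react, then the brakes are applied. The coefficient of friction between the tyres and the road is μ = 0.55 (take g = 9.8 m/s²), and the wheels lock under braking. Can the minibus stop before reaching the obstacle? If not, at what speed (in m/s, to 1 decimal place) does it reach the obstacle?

19 mph × 0.44704 = 8.4938 m/s.
a = μg = 0.55 × 9.8 = 5.390 m/s².
Reaction distance = 8.4938 × 0.78 = 6.625 m.
Braking distance needed to stop: v²/(2a) = 72.145 / 10.780 = 6.692 m, so total needed = 6.625 + 6.692 = 13.317 m > 11 m — it cannot stop.
Distance remaining when braking begins: 11 − 6.625 = 4.375 m.
v² = v₀² − 2a·d = 72.145 − 2 × 5.390 × 4.375 = 24.983 m²/s².
v = √24.983 = 4.998 m/s.

No — it strikes the obstacle at 5.0 m/s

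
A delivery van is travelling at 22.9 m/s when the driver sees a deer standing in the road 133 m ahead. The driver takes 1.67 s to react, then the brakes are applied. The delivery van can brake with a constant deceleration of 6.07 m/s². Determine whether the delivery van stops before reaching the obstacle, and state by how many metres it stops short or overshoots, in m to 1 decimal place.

Yes — it stops 51.6 m short of the obstacle

Reaction distance = 22.9000 × 1.67 = 38.243 m.
Braking distance = v²/(2a) = 524.410 / 12.140 = 43.197 m.
Total stopping distance = 38.243 + 43.197 = 81.440 m, vs 133 m available — it stops with 133 − 81.440 = 51.560 m to spare.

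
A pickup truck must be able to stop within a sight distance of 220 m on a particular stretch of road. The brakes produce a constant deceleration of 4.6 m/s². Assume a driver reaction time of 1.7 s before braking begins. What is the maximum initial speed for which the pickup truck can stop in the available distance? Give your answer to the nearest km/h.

Stopping distance: v·t_r + v²/(2a) = 220 with t_r = 1.7 s and a = 4.600 m/s².
So v² + 15.640 v − 2024.00 = 0.
Positive root: v = −a·t_r + √((a·t_r)² + 2a·d) = −7.820 + √(61.152 + 2024.00) = 37.8435 m/s.
37.8435 m/s × 3.6 = 136.237 km/h.

Maximum speed ≈ 136 km/h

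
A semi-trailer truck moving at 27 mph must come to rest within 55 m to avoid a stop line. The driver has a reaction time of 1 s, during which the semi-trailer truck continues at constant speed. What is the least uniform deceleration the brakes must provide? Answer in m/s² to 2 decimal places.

Required deceleration ≈ 1.70 m/s²

27 mph × 0.44704 = 12.0701 m/s.
Distance covered during reaction = 12.0701 × 1 = 12.070 m.
Distance available for braking: 55 − 12.070 = 42.930 m.
v² = 2a·d ⇒ a = v²/(2d) = 12.0701² / (2 × 42.930) = 145.687 / 85.860 = 1.6968 m/s².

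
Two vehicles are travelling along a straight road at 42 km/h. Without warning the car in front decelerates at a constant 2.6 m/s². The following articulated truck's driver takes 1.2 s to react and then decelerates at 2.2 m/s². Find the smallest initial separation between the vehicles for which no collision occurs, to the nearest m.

Minimum gap ≈ 19 m

42 km/h ÷ 3.6 = 11.6667 m/s.
Leader travels v²/(2a_L) = 136.112 / 5.200 = 26.175 m before stopping.
Follower covers v·t_r = 11.6667 × 1.2 = 14.000 m while reacting, then v²/(2a_F) = 136.112 / 4.400 = 30.935 m while braking, for a total of 14.000 + 30.935 = 44.935 m.
Since a_F ≤ a_L and the follower starts braking later, the follower is never slower than the leader, so the closest approach is when both have stopped.
Minimum gap = 44.935 − 26.175 = 18.760 m.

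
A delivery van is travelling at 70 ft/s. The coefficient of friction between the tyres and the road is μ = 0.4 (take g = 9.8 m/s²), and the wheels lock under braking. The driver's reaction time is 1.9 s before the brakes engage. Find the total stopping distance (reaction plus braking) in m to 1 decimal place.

70 ft/s × 0.3048 = 21.3360 m/s.
a = μg = 0.4 × 9.8 = 3.920 m/s².
Reaction distance = v·t_r = 21.3360 × 1.9 = 40.538 m.
Braking distance = v²/(2a) = 21.3360² / (2 × 3.920) = 455.225 / 7.840 = 58.064 m.
Total = 40.538 + 58.064 = 98.602 m.

Total stopping distance ≈ 98.6 m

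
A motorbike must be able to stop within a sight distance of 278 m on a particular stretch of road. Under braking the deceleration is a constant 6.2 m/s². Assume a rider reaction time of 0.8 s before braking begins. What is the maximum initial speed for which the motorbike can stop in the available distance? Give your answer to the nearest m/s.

Maximum speed ≈ 54 m/s

Stopping distance: v·t_r + v²/(2a) = 278 with t_r = 0.8 s and a = 6.200 m/s².
So v² + 9.920 v − 3447.20 = 0.
Positive root: v = −a·t_r + √((a·t_r)² + 2a·d) = −4.960 + √(24.602 + 3447.20) = 53.9620 m/s.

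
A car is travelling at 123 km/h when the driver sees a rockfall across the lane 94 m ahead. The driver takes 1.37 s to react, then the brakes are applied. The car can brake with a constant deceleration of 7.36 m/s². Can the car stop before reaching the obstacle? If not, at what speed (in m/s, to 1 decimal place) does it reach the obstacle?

No — it strikes the obstacle at 21.7 m/s

123 km/h ÷ 3.6 = 34.1667 m/s.
Reaction distance = 34.1667 × 1.37 = 46.808 m.
Braking distance needed to stop: v²/(2a) = 1167.363 / 14.720 = 79.305 m, so total needed = 46.808 + 79.305 = 126.113 m > 94 m — it cannot stop.
Distance remaining when braking begins: 94 − 46.808 = 47.192 m.
v² = v₀² − 2a·d = 1167.363 − 2 × 7.360 × 47.192 = 472.697 m²/s².
v = √472.697 = 21.742 m/s.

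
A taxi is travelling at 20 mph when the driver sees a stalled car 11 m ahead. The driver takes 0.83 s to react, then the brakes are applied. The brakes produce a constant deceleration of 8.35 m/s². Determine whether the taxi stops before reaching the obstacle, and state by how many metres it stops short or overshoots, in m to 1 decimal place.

20 mph × 0.44704 = 8.9408 m/s.
Reaction distance = 8.9408 × 0.83 = 7.421 m.
Braking distance = v²/(2a) = 79.938 / 16.700 = 4.787 m.
Total stopping distance = 7.421 + 4.787 = 12.208 m, vs 11 m available — it cannot stop in time and overshoots by 12.208 − 11 = 1.208 m.

No — it overshoots by 1.2 m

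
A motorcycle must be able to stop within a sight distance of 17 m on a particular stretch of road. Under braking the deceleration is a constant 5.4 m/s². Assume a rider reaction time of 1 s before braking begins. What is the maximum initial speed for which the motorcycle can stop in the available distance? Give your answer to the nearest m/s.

Maximum speed ≈ 9 m/s

Stopping distance: v·t_r + v²/(2a) = 17 with t_r = 1 s and a = 5.400 m/s².
So v² + 10.800 v − 183.60 = 0.
Positive root: v = −a·t_r + √((a·t_r)² + 2a·d) = −5.400 + √(29.160 + 183.60) = 9.1863 m/s.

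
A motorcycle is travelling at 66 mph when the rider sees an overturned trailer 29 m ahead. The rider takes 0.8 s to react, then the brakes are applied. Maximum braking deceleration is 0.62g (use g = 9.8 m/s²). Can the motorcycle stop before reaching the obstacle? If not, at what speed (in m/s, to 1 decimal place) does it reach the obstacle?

66 mph × 0.44704 = 29.5046 m/s.
a = 0.62 × 9.8 = 6.076 m/s².
Reaction distance = 29.5046 × 0.8 = 23.604 m.
Braking distance needed to stop: v²/(2a) = 870.521 / 12.152 = 71.636 m, so total needed = 23.604 + 71.636 = 95.240 m > 29 m — it cannot stop.
Distance remaining when braking begins: 29 − 23.604 = 5.396 m.
v² = v₀² − 2a·d = 870.521 − 2 × 6.076 × 5.396 = 804.949 m²/s².
v = √804.949 = 28.372 m/s.

No — it strikes the obstacle at 28.4 m/s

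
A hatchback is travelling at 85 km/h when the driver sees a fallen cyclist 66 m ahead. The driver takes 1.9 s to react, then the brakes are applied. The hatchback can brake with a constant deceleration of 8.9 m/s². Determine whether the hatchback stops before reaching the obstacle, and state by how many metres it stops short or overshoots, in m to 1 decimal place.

85 km/h ÷ 3.6 = 23.6111 m/s.
Reaction distance = 23.6111 × 1.9 = 44.861 m.
Braking distance = v²/(2a) = 557.484 / 17.800 = 31.319 m.
Total stopping distance = 44.861 + 31.319 = 76.180 m, vs 66 m available — it cannot stop in time and overshoots by 76.180 − 66 = 10.180 m.

No — it overshoots by 10.2 m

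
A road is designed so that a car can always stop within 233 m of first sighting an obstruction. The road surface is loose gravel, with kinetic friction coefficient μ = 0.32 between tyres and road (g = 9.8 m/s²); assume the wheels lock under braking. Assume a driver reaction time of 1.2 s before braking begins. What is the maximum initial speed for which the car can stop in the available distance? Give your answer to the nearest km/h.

a = μg = 0.32 × 9.8 = 3.136 m/s².
Stopping distance: v·t_r + v²/(2a) = 233 with t_r = 1.2 s and a = 3.136 m/s².
So v² + 7.526 v − 1461.38 = 0.
Positive root: v = −a·t_r + √((a·t_r)² + 2a·d) = −3.763 + √(14.160 + 1461.38) = 34.6498 m/s.
34.6498 m/s × 3.6 = 124.739 km/h.

Maximum speed ≈ 125 km/h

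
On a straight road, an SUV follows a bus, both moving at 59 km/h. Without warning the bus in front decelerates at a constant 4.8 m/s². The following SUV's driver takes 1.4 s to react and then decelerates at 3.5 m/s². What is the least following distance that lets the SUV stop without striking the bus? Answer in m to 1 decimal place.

59 km/h ÷ 3.6 = 16.3889 m/s.
Leader travels v²/(2a_L) = 268.596 / 9.600 = 27.979 m before stopping.
Follower covers v·t_r = 16.3889 × 1.4 = 22.944 m while reacting, then v²/(2a_F) = 268.596 / 7.000 = 38.371 m while braking, for a total of 22.944 + 38.371 = 61.315 m.
Since a_F ≤ a_L and the follower starts braking later, the follower is never slower than the leader, so the closest approach is when both have stopped.
Minimum gap = 61.315 − 27.979 = 33.336 m.

Minimum gap ≈ 33.3 m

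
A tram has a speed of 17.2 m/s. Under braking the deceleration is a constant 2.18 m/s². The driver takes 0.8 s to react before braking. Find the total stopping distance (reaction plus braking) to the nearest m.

Total stopping distance ≈ 82 m

Reaction distance = v·t_r = 17.2000 × 0.8 = 13.760 m.
Braking distance = v²/(2a) = 17.2000² / (2 × 2.180) = 295.840 / 4.360 = 67.853 m.
Total = 13.760 + 67.853 = 81.613 m.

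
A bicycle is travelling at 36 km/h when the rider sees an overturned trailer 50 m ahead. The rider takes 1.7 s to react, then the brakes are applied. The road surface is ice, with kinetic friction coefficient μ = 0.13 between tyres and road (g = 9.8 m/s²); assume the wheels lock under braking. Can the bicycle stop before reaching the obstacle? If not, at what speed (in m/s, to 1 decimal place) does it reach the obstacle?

No — it strikes the obstacle at 4.0 m/s

36 km/h ÷ 3.6 = 10.0000 m/s.
a = μg = 0.13 × 9.8 = 1.274 m/s².
Reaction distance = 10.0000 × 1.7 = 17.000 m.
Braking distance needed to stop: v²/(2a) = 100.000 / 2.548 = 39.246 m, so total needed = 17.000 + 39.246 = 56.246 m > 50 m — it cannot stop.
Distance remaining when braking begins: 50 − 17.000 = 33.000 m.
v² = v₀² − 2a·d = 100.000 − 2 × 1.274 × 33.000 = 15.916 m²/s².
v = √15.916 = 3.989 m/s.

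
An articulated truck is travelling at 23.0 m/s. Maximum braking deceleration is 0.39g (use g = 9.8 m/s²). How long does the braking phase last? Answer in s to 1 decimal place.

a = 0.39 × 9.8 = 3.822 m/s².
Braking time = v/a = 23.0000 / 3.822 = 6.018 s.

Braking time ≈ 6.0 s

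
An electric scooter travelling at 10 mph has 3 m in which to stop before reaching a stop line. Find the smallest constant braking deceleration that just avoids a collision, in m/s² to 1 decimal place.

10 mph × 0.44704 = 4.4704 m/s.
v² = 2a·d ⇒ a = v²/(2d) = 4.4704² / (2 × 3.000) = 19.984 / 6.000 = 3.3307 m/s².

Required deceleration ≈ 3.3 m/s²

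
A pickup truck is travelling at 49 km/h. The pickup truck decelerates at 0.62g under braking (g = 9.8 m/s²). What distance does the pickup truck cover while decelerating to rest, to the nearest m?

Braking distance ≈ 15 m

49 km/h ÷ 3.6 = 13.6111 m/s.
a = 0.62 × 9.8 = 6.076 m/s².
Braking distance = v²/(2a) = 13.6111² / (2 × 6.076) = 185.262 / 12.152 = 15.245 m.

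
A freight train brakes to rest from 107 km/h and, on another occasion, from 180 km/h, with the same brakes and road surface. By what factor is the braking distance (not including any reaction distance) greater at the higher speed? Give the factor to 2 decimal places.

Braking distance d = v²/(2a), so with a fixed, d ∝ v².
Factor = (180/107)² = 1.6822² = 2.8298.

Factor ≈ 2.83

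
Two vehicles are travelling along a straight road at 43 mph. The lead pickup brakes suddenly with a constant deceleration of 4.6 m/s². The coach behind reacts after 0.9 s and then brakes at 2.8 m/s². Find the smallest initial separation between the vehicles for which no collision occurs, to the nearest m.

43 mph × 0.44704 = 19.2227 m/s.
Leader travels v²/(2a_L) = 369.512 / 9.200 = 40.164 m before stopping.
Follower covers v·t_r = 19.2227 × 0.9 = 17.300 m while reacting, then v²/(2a_F) = 369.512 / 5.600 = 65.984 m while braking, for a total of 17.300 + 65.984 = 83.284 m.
Since a_F ≤ a_L and the follower starts braking later, the follower is never slower than the leader, so the closest approach is when both have stopped.
Minimum gap = 83.284 − 40.164 = 43.120 m.

Minimum gap ≈ 43 m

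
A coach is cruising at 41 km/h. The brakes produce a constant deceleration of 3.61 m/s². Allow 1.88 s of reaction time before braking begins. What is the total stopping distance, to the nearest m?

41 km/h ÷ 3.6 = 11.3889 m/s.
Reaction distance = v·t_r = 11.3889 × 1.88 = 21.411 m.
Braking distance = v²/(2a) = 11.3889² / (2 × 3.610) = 129.707 / 7.220 = 17.965 m.
Total = 21.411 + 17.965 = 39.376 m.

Total stopping distance ≈ 39 m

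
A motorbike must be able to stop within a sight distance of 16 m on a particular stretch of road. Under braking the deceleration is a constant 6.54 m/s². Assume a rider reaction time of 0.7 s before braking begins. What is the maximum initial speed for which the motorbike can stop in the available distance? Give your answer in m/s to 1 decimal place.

Maximum speed ≈ 10.6 m/s

Stopping distance: v·t_r + v²/(2a) = 16 with t_r = 0.7 s and a = 6.540 m/s².
So v² + 9.156 v − 209.28 = 0.
Positive root: v = −a·t_r + √((a·t_r)² + 2a·d) = −4.578 + √(20.958 + 209.28) = 10.5956 m/s.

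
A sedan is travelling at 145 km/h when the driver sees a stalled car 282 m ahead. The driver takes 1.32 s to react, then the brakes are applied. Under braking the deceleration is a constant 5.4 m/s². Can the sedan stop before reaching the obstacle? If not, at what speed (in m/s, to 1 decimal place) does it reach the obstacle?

145 km/h ÷ 3.6 = 40.2778 m/s.
Reaction distance = 40.2778 × 1.32 = 53.167 m.
Braking distance = v²/(2a) = 1622.301 / 10.800 = 150.213 m.
Total stopping distance = 53.167 + 150.213 = 203.380 m, vs 282 m available — it stops with 282 − 203.380 = 78.620 m to spare.

Yes — it stops about 78.6 m short of the obstacle, so it never reaches it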